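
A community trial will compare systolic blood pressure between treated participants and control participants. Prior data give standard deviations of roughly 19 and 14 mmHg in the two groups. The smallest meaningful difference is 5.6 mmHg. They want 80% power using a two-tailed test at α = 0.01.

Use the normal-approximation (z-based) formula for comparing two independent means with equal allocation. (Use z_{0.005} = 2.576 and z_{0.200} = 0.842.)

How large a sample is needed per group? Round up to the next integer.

n = (z_{α/2} + z_β)² · (σ₁² + σ₂²) / δ²
  = (2.576 + 0.842)² · (19² + 14² = 557) / 5.6²
  = 11.6827 · 557 / 31.36
  = 207.50
Round up → n = 208 per group.

n = 208 per group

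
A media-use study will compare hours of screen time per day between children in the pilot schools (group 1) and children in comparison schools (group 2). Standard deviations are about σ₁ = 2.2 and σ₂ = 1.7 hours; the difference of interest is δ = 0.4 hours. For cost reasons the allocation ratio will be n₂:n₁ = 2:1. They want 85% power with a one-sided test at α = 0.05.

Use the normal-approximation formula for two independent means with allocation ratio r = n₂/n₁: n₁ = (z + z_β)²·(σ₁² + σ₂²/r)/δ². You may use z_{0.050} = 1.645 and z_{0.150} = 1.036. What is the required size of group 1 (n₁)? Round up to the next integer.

n₁ = 283

n₁ = (z_α + z_β)² · (σ₁² + σ₂²/r) / δ²
   = (1.645 + 1.036)² · (2.2² + 1.7²/2) / 0.4²
   = 7.1878 · (4.84 + 1.445) / 0.16
   = 7.1878 · 6.285 / 0.16
   = 282.34
Round up → n₁ = 283; n₂ = r·n₁ = 2 × 283 = 566.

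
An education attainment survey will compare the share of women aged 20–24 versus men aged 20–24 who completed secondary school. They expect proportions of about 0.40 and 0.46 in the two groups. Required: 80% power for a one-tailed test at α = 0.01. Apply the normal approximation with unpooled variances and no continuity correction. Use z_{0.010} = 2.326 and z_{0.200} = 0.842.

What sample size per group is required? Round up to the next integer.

n = (z_α + z_β)² · [p₁(1−p₁) + p₂(1−p₂)] / (p₁ − p₂)²
  = (2.326 + 0.842)² · (0.40·0.60 + 0.46·0.54) / (-0.06)²
  = (3.168)² · (0.2400 + 0.2484) / 0.0036
  = 10.0362 · 0.4884 / 0.0036
  = 1361.58
Round up → n = 1362 per group.

n = 1362 per group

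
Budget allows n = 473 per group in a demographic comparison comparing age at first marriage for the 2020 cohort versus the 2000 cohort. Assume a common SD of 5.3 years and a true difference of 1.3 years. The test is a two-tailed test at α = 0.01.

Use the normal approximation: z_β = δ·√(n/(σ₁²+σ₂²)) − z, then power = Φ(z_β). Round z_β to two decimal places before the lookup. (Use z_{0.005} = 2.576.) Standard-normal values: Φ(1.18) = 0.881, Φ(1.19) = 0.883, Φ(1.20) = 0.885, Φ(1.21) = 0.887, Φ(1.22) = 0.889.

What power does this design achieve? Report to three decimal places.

Power ≈ 0.885

z_β = δ·√(n/(σ₁²+σ₂²)) − z_{α/2}
    = 1.3 · √(473/56.18) − 2.576
    = 1.3 · 2.90161 − 2.576
    = 3.7721 − 2.576 = 1.1961 → 1.20
Power = Φ(1.20) = 0.885.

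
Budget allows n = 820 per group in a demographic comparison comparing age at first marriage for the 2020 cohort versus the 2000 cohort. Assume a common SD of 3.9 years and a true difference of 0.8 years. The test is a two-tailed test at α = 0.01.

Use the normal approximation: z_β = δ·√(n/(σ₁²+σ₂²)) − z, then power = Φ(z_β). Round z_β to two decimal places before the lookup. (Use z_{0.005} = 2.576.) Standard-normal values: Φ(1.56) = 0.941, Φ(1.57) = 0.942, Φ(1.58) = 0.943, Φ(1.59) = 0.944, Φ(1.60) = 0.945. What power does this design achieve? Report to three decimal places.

Power ≈ 0.943

z_β = δ·√(n/(σ₁²+σ₂²)) − z_{α/2}
    = 0.8 · √(820/30.42) − 2.576
    = 0.8 · 5.19191 − 2.576
    = 4.1535 − 2.576 = 1.5775 → 1.58
Power = Φ(1.58) = 0.943.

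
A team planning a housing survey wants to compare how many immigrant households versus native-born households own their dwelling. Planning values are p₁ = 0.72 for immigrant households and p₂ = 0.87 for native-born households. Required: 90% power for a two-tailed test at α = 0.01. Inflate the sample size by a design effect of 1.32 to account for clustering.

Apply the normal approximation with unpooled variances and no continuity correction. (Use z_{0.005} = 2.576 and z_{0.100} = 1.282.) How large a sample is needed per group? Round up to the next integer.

n = (z_{α/2} + z_β)² · [p₁(1−p₁) + p₂(1−p₂)] / (p₁ − p₂)²
  = (2.576 + 1.282)² · (0.72·0.28 + 0.87·0.13) / (-0.15)²
  = (3.858)² · (0.2016 + 0.1131) / 0.0225
  = 14.8842 · 0.3147 / 0.0225
  = 208.18
Design effect: 1.32 × 208.18 = 274.80.
Round up → n = 275 per group.

n = 275 per group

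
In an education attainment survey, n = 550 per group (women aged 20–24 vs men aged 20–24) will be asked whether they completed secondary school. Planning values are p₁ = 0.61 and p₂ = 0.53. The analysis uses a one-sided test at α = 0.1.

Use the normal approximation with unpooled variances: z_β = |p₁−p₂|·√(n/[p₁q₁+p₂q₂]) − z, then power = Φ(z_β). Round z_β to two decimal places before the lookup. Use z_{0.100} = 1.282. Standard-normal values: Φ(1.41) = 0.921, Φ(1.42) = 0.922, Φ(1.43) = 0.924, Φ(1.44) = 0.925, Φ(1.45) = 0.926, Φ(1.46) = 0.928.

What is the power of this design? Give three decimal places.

z_β = |p₁−p₂|·√(n/[p₁q₁+p₂q₂]) − z_α
    = 0.08 · √(550/0.4870) − 1.282
    = 0.08 · 33.6060 − 1.282
    = 2.6885 − 1.282 = 1.4065 → 1.41
Power = Φ(1.41) = 0.921.

Power ≈ 0.921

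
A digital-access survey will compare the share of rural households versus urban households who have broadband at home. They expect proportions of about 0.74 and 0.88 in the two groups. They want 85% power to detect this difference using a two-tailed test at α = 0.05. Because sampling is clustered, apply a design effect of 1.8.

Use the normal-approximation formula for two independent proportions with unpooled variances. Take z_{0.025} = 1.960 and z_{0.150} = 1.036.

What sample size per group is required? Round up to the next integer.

n = 246 per group

n = (z_{α/2} + z_β)² · [p₁(1−p₁) + p₂(1−p₂)] / (p₁ − p₂)²
  = (1.960 + 1.036)² · (0.74·0.26 + 0.88·0.12) / (-0.14)²
  = (2.996)² · (0.1924 + 0.1056) / 0.0196
  = 8.9760 · 0.2980 / 0.0196
  = 136.47
Design effect: 1.8 × 136.47 = 245.65.
Round up → n = 246 per group.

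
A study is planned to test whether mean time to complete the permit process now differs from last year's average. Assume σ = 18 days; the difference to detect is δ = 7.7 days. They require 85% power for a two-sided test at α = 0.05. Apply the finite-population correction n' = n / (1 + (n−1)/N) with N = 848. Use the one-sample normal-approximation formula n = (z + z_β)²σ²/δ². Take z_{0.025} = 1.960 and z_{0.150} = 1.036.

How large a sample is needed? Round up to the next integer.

n = (z_{α/2} + z_β)² · σ² / δ²
  = (1.960 + 1.036)² · 18² / 7.7²
  = 8.9760 · 324 / 59.29
  = 49.05
Finite-population correction (N = 848): 49.05 / (1 + (49.05 − 1)/848) = 46.42.
Round up → n = 47.

n = 47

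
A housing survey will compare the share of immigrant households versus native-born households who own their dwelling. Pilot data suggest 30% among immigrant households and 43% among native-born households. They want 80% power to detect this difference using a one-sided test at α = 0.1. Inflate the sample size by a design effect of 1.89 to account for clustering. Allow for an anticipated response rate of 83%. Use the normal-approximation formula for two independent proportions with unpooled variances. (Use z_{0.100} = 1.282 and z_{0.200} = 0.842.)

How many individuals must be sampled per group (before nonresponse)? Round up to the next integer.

n = (z_α + z_β)² · [p₁(1−p₁) + p₂(1−p₂)] / (p₁ − p₂)²
  = (1.282 + 0.842)² · (0.30·0.70 + 0.43·0.57) / (-0.13)²
  = (2.124)² · (0.2100 + 0.2451) / 0.0169
  = 4.5114 · 0.4551 / 0.0169
  = 121.49
Design effect: 1.89 × 121.49 = 229.61.
Adjust for 83% response: 229.61 / 0.83 = 276.64.
Round up → n = 277 per group.

n = 277 per group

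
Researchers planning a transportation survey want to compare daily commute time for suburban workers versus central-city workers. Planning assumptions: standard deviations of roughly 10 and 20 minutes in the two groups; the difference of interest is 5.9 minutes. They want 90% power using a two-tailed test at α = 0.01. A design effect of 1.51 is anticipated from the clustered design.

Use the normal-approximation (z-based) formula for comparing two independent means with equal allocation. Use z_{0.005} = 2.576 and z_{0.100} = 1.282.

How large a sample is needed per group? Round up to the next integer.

n = 323 per group

n = (z_{α/2} + z_β)² · (σ₁² + σ₂²) / δ²
  = (2.576 + 1.282)² · (10² + 20² = 500) / 5.9²
  = 14.8842 · 500 / 34.81
  = 213.79
Design effect: 1.51 × 213.79 = 322.83.
Round up → n = 323 per group.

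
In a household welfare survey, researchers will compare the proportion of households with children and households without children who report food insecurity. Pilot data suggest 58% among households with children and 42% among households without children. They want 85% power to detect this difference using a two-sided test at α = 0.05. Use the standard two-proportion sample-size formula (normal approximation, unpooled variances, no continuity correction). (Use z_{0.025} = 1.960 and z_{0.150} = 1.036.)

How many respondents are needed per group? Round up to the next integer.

n = 171 per group

n = (z_{α/2} + z_β)² · [p₁(1−p₁) + p₂(1−p₂)] / (p₁ − p₂)²
  = (1.960 + 1.036)² · (0.58·0.42 + 0.42·0.58) / (0.16)²
  = (2.996)² · (0.2436 + 0.2436) / 0.0256
  = 8.9760 · 0.4872 / 0.0256
  = 170.82
Round up → n = 171 per group.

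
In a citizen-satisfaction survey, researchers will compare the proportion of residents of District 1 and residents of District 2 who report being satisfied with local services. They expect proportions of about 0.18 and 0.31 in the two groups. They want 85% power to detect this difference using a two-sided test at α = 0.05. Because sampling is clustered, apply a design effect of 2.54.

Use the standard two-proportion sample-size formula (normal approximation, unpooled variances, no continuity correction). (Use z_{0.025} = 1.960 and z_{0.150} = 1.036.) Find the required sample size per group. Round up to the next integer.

n = (z_{α/2} + z_β)² · [p₁(1−p₁) + p₂(1−p₂)] / (p₁ − p₂)²
  = (1.960 + 1.036)² · (0.18·0.82 + 0.31·0.69) / (-0.13)²
  = (2.996)² · (0.1476 + 0.2139) / 0.0169
  = 8.9760 · 0.3615 / 0.0169
  = 192.00
Design effect: 2.54 × 192.00 = 487.68.
Round up → n = 488 per group.

n = 488 per group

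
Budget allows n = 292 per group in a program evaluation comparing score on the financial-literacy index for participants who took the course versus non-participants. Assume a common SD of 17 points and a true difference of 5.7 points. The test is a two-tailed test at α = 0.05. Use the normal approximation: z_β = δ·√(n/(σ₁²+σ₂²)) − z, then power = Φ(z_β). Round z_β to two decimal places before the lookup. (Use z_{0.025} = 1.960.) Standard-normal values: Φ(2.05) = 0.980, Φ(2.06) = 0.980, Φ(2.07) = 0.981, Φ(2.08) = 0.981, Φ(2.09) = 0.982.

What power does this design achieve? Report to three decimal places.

z_β = δ·√(n/(σ₁²+σ₂²)) − z_{α/2}
    = 5.7 · √(292/578) − 1.960
    = 5.7 · 0.71077 − 1.960
    = 4.0514 − 1.960 = 2.0914 → 2.09
Power = Φ(2.09) = 0.982.

Power ≈ 0.982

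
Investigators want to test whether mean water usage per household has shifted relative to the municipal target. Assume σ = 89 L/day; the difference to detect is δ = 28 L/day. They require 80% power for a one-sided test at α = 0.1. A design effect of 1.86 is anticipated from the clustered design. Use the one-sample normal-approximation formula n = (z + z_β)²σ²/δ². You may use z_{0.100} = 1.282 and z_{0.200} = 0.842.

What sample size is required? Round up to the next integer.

n = (z_α + z_β)² · σ² / δ²
  = (1.282 + 0.842)² · 89² / 28²
  = 4.5114 · 7921 / 784
  = 45.58
Design effect: 1.86 × 45.58 = 84.78.
Round up → n = 85.

n = 85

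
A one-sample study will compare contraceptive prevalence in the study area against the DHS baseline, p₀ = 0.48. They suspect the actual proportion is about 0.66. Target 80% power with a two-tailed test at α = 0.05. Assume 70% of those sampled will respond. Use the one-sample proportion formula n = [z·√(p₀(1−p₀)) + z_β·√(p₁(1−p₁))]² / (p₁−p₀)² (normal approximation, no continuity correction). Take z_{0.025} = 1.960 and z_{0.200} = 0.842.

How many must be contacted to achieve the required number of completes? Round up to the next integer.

n = 84

n = [z_{α/2}·√(p₀q₀) + z_β·√(p₁q₁)]² / (p₁ − p₀)²
  = [1.960·√(0.48·0.52) + 0.842·√(0.66·0.34)]² / (0.18)²
  = [1.960·0.4996 + 0.842·0.4737]² / 0.0324
  = [1.3781]² / 0.0324
  = 58.61
Adjust for 70% response: 58.61 / 0.70 = 83.73.
Round up → n = 84.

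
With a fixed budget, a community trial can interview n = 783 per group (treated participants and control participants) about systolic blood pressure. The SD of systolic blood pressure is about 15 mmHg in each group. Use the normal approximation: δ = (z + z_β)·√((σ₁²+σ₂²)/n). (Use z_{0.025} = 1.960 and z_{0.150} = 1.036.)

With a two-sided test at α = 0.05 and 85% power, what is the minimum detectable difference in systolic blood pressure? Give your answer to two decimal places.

δ = (z_{α/2} + z_β) · √((σ₁²+σ₂²)/n)
  = (1.960 + 1.036) · √(450/783)
  = 2.996 · √0.57471
  = 2.996 · 0.7581
  = 2.2713

Minimum detectable difference ≈ 2.27 mmHg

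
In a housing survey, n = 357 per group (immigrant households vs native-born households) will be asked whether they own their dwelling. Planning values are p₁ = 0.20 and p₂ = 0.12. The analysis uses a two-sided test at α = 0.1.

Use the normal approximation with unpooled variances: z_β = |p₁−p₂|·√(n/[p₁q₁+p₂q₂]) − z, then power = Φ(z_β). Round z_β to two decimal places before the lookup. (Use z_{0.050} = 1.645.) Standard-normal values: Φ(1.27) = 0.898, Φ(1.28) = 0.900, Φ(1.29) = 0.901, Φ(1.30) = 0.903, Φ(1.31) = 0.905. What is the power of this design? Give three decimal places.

z_β = |p₁−p₂|·√(n/[p₁q₁+p₂q₂]) − z_{α/2}
    = 0.08 · √(357/0.2656) − 1.645
    = 0.08 · 36.6623 − 1.645
    = 2.9330 − 1.645 = 1.2880 → 1.29
Power = Φ(1.29) = 0.901.

Power ≈ 0.901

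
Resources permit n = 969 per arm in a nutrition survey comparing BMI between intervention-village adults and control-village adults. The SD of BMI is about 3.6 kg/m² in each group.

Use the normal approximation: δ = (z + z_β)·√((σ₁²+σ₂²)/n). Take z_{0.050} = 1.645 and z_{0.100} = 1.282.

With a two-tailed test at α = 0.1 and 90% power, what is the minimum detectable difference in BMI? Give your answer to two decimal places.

δ = (z_{α/2} + z_β) · √((σ₁²+σ₂²)/n)
  = (1.645 + 1.282) · √(25.92/969)
  = 2.927 · √0.02675
  = 2.927 · 0.1636
  = 0.4787

Minimum detectable difference ≈ 0.48 kg/m²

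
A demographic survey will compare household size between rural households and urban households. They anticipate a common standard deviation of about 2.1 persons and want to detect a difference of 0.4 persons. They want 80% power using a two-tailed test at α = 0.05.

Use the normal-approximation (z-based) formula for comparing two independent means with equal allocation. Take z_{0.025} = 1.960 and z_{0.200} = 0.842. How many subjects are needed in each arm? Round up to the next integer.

n = 433 per group

n = (z_{α/2} + z_β)² · (σ₁² + σ₂²) / δ²
  = (1.960 + 0.842)² · (2·2.1² = 8.82) / 0.4²
  = 7.8512 · 8.82 / 0.16
  = 432.80
Round up → n = 433 per group.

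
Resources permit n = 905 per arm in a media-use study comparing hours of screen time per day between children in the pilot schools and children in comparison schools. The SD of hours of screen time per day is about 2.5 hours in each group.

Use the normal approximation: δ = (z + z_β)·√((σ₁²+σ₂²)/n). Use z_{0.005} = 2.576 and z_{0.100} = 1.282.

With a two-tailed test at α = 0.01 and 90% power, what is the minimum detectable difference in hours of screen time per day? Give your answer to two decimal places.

δ = (z_{α/2} + z_β) · √((σ₁²+σ₂²)/n)
  = (2.576 + 1.282) · √(12.5/905)
  = 3.858 · √0.01381
  = 3.858 · 0.1175
  = 0.4534

Minimum detectable difference ≈ 0.45 hours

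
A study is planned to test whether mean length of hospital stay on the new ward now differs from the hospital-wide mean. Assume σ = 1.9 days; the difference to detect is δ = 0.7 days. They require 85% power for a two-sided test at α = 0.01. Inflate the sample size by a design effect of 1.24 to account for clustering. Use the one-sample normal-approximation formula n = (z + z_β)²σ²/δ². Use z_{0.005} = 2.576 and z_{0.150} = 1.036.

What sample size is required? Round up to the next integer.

n = (z_{α/2} + z_β)² · σ² / δ²
  = (2.576 + 1.036)² · 1.9² / 0.7²
  = 13.0465 · 3.61 / 0.49
  = 96.12
Design effect: 1.24 × 96.12 = 119.19.
Round up → n = 120.

n = 120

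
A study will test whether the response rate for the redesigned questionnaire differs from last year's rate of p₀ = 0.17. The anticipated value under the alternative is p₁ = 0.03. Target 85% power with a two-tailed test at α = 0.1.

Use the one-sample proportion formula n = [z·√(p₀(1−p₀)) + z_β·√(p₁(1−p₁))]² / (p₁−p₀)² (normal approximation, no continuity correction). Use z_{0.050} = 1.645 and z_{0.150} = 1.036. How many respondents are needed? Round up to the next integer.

n = 33

n = [z_{α/2}·√(p₀q₀) + z_β·√(p₁q₁)]² / (p₁ − p₀)²
  = [1.645·√(0.17·0.83) + 1.036·√(0.03·0.97)]² / (-0.14)²
  = [1.645·0.3756 + 1.036·0.1706]² / 0.0196
  = [0.7946]² / 0.0196
  = 32.22
Round up → n = 33.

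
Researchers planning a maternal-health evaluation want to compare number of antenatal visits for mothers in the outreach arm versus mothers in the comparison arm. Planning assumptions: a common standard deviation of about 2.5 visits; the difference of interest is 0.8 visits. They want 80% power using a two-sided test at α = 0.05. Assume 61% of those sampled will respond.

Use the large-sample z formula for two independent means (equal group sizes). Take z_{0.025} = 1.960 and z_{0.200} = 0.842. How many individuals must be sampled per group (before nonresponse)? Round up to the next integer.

n = (z_{α/2} + z_β)² · (σ₁² + σ₂²) / δ²
  = (1.960 + 0.842)² · (2·2.5² = 12.5) / 0.8²
  = 7.8512 · 12.5 / 0.64
  = 153.34
Adjust for 61% response: 153.34 / 0.61 = 251.38.
Round up → n = 252 per group.

n = 252 per group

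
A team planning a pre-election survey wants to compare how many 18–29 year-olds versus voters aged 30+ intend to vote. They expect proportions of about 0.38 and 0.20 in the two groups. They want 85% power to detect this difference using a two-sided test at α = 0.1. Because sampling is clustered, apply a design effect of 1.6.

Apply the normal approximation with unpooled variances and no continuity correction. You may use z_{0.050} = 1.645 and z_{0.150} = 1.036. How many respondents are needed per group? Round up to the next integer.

n = 141 per group

n = (z_{α/2} + z_β)² · [p₁(1−p₁) + p₂(1−p₂)] / (p₁ − p₂)²
  = (1.645 + 1.036)² · (0.38·0.62 + 0.20·0.80) / (0.18)²
  = (2.681)² · (0.2356 + 0.1600) / 0.0324
  = 7.1878 · 0.3956 / 0.0324
  = 87.76
Design effect: 1.6 × 87.76 = 140.42.
Round up → n = 141 per group.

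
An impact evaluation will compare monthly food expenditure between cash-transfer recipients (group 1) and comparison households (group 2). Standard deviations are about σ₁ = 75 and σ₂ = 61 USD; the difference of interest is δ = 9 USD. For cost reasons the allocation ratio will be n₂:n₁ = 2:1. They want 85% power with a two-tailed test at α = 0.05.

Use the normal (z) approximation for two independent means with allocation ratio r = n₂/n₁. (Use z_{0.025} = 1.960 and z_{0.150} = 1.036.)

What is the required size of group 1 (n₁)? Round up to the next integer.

n₁ = 830

n₁ = (z_{α/2} + z_β)² · (σ₁² + σ₂²/r) / δ²
   = (1.960 + 1.036)² · (75² + 61²/2) / 9²
   = 8.9760 · (5625 + 1860.5) / 81
   = 8.9760 · 7485.5 / 81
   = 829.51
Round up → n₁ = 830; n₂ = r·n₁ = 2 × 830 = 1660.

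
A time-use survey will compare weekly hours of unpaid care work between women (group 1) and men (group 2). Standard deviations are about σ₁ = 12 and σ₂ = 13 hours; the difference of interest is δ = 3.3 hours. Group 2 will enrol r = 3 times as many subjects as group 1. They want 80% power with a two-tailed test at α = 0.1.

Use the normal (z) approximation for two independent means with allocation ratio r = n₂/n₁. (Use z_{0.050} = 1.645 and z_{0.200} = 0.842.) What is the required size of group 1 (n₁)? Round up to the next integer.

n₁ = 114

n₁ = (z_{α/2} + z_β)² · (σ₁² + σ₂²/r) / δ²
   = (1.645 + 0.842)² · (12² + 13²/3) / 3.3²
   = 6.1852 · (144 + 56.3333) / 10.89
   = 6.1852 · 200.3333 / 10.89
   = 113.78
Round up → n₁ = 114; n₂ = r·n₁ = 3 × 114 = 342.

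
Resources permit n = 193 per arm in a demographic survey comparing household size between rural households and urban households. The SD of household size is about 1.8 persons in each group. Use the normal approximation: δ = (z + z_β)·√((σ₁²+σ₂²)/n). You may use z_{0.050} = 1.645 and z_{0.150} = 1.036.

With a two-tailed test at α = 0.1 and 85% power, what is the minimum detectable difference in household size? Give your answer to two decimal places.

Minimum detectable difference ≈ 0.49 persons

δ = (z_{α/2} + z_β) · √((σ₁²+σ₂²)/n)
  = (1.645 + 1.036) · √(6.48/193)
  = 2.681 · √0.03358
  = 2.681 · 0.1832
  = 0.4913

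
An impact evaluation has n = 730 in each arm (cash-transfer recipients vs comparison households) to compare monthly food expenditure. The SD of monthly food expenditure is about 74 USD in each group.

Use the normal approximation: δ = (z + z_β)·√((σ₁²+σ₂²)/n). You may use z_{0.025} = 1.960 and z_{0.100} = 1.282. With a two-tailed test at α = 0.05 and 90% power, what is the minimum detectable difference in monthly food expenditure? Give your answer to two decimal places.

δ = (z_{α/2} + z_β) · √((σ₁²+σ₂²)/n)
  = (1.960 + 1.282) · √(10952/730)
  = 3.242 · √15.0027
  = 3.242 · 3.8733
  = 12.5574

Minimum detectable difference ≈ 12.56 USD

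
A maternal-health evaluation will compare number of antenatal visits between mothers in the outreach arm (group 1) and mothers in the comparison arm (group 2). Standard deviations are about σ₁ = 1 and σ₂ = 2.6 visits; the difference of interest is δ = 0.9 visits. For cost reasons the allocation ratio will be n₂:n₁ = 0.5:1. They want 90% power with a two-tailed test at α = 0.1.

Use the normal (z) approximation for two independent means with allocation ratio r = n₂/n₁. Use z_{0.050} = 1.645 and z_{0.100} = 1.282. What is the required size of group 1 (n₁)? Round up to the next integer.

n₁ = (z_{α/2} + z_β)² · (σ₁² + σ₂²/r) / δ²
   = (1.645 + 1.282)² · (1² + 2.6²/0.5) / 0.9²
   = 8.5673 · (1 + 13.52) / 0.81
   = 8.5673 · 14.52 / 0.81
   = 153.58
Round up → n₁ = 154; n₂ = r·n₁ = 0.5 × 154 = 77.

n₁ = 154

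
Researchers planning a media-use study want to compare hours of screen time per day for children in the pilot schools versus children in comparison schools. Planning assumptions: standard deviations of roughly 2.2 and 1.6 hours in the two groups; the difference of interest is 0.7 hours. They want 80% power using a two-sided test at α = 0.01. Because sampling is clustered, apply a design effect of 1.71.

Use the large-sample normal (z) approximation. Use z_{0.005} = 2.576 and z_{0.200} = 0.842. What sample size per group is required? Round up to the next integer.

n = 302 per group

n = (z_{α/2} + z_β)² · (σ₁² + σ₂²) / δ²
  = (2.576 + 0.842)² · (2.2² + 1.6² = 7.4) / 0.7²
  = 11.6827 · 7.4 / 0.49
  = 176.43
Design effect: 1.71 × 176.43 = 301.70.
Round up → n = 302 per group.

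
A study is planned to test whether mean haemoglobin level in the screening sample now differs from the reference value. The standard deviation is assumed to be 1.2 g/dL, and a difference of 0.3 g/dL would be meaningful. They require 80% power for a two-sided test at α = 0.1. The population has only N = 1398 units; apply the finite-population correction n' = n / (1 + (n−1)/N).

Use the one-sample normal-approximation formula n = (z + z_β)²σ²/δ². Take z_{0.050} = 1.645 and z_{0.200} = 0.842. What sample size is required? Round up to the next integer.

n = 93

n = (z_{α/2} + z_β)² · σ² / δ²
  = (1.645 + 0.842)² · 1.2² / 0.3²
  = 6.1852 · 1.44 / 0.09
  = 98.96
Finite-population correction (N = 1398): 98.96 / (1 + (98.96 − 1)/1398) = 92.48.
Round up → n = 93.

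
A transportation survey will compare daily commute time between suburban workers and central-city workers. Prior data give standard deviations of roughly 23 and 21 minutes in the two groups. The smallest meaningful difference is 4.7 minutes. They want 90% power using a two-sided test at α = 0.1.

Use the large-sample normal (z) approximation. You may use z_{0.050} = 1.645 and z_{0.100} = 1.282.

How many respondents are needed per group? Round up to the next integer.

n = (z_{α/2} + z_β)² · (σ₁² + σ₂²) / δ²
  = (1.645 + 1.282)² · (23² + 21² = 970) / 4.7²
  = 8.5673 · 970 / 22.09
  = 376.20
Round up → n = 377 per group.

n = 377 per group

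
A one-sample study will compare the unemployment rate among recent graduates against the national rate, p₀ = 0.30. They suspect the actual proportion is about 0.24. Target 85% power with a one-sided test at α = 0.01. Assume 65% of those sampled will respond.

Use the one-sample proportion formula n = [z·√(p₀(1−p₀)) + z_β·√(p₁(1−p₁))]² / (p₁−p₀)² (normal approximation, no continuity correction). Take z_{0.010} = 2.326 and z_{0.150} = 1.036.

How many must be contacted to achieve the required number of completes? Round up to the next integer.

n = [z_α·√(p₀q₀) + z_β·√(p₁q₁)]² / (p₁ − p₀)²
  = [2.326·√(0.30·0.70) + 1.036·√(0.24·0.76)]² / (-0.06)²
  = [2.326·0.4583 + 1.036·0.4271]² / 0.0036
  = [1.5084]² / 0.0036
  = 631.99
Adjust for 65% response: 631.99 / 0.65 = 972.29.
Round up → n = 973.

n = 973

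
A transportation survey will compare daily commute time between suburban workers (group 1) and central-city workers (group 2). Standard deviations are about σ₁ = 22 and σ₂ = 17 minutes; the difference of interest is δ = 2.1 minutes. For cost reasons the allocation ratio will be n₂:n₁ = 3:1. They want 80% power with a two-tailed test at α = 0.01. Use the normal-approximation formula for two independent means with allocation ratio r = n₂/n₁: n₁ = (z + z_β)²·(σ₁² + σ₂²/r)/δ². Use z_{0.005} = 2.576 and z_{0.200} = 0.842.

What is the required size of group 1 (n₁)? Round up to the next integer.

n₁ = 1538

n₁ = (z_{α/2} + z_β)² · (σ₁² + σ₂²/r) / δ²
   = (2.576 + 0.842)² · (22² + 17²/3) / 2.1²
   = 11.6827 · (484 + 96.3333) / 4.41
   = 11.6827 · 580.3333 / 4.41
   = 1537.39
Round up → n₁ = 1538; n₂ = r·n₁ = 3 × 1538 = 4614.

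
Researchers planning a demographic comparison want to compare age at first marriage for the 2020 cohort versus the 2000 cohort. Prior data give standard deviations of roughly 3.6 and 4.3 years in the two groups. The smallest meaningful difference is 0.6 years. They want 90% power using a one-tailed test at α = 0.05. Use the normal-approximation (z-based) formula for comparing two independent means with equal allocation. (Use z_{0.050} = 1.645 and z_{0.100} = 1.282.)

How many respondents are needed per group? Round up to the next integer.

n = (z_α + z_β)² · (σ₁² + σ₂²) / δ²
  = (1.645 + 1.282)² · (3.6² + 4.3² = 31.45) / 0.6²
  = 8.5673 · 31.45 / 0.36
  = 748.45
Round up → n = 749 per group.

n = 749 per group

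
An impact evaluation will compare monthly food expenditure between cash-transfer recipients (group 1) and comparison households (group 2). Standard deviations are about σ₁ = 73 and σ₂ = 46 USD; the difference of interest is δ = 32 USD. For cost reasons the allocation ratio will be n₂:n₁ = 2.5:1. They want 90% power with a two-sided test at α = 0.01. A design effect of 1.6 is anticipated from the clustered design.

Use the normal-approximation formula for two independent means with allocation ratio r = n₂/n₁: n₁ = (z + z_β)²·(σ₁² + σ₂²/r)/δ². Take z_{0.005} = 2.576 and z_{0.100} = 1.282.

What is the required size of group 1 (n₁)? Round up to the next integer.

n₁ = (z_{α/2} + z_β)² · (σ₁² + σ₂²/r) / δ²
   = (2.576 + 1.282)² · (73² + 46²/2.5) / 32²
   = 14.8842 · (5329 + 846.4) / 1024
   = 14.8842 · 6175.4 / 1024
   = 89.76
Design effect: 1.6 × 89.76 = 143.62.
Round up → n₁ = 144; n₂ = r·n₁ = 2.5 × 144 = 360.

n₁ = 144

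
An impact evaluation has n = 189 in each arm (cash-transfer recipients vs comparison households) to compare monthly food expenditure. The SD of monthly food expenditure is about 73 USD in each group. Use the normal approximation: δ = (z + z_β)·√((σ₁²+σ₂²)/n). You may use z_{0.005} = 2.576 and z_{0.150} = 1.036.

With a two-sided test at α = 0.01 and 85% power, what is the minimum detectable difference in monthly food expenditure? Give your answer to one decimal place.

Minimum detectable difference ≈ 27.1 USD

δ = (z_{α/2} + z_β) · √((σ₁²+σ₂²)/n)
  = (2.576 + 1.036) · √(10658/189)
  = 3.612 · √56.3915
  = 3.612 · 7.5094
  = 27.1241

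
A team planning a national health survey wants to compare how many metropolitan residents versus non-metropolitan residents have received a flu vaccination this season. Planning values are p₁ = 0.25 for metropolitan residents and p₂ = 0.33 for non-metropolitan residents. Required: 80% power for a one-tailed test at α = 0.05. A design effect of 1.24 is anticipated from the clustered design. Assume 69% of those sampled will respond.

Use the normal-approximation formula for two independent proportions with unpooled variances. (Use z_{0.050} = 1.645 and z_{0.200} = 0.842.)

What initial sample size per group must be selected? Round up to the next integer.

n = 710 per group

n = (z_α + z_β)² · [p₁(1−p₁) + p₂(1−p₂)] / (p₁ − p₂)²
  = (1.645 + 0.842)² · (0.25·0.75 + 0.33·0.67) / (-0.08)²
  = (2.487)² · (0.1875 + 0.2211) / 0.0064
  = 6.1852 · 0.4086 / 0.0064
  = 394.88
Design effect: 1.24 × 394.88 = 489.66.
Adjust for 69% response: 489.66 / 0.69 = 709.65.
Round up → n = 710 per group.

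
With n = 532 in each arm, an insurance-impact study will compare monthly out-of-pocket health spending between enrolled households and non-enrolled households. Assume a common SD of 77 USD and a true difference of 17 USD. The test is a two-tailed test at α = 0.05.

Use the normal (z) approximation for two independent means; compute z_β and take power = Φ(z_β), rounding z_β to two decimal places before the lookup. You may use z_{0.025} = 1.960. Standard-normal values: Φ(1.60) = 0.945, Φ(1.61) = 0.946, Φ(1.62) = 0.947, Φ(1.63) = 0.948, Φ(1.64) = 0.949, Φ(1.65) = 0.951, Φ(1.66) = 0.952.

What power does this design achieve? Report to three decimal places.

z_β = δ·√(n/(σ₁²+σ₂²)) − z_{α/2}
    = 17 · √(532/11858) − 1.960
    = 17 · 0.21181 − 1.960
    = 3.6008 − 1.960 = 1.6408 → 1.64
Power = Φ(1.64) = 0.949.

Power ≈ 0.949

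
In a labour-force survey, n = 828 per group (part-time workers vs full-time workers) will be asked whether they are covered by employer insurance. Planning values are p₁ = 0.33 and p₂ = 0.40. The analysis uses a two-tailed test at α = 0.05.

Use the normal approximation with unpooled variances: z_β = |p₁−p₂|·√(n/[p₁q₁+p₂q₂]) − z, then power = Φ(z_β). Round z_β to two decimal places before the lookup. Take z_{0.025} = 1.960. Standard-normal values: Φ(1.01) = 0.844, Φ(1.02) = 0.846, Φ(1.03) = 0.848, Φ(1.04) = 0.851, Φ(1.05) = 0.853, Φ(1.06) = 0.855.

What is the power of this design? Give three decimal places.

z_β = |p₁−p₂|·√(n/[p₁q₁+p₂q₂]) − z_{α/2}
    = 0.07 · √(828/0.4611) − 1.960
    = 0.07 · 42.3758 − 1.960
    = 2.9663 − 1.960 = 1.0063 → 1.01
Power = Φ(1.01) = 0.844.

Power ≈ 0.844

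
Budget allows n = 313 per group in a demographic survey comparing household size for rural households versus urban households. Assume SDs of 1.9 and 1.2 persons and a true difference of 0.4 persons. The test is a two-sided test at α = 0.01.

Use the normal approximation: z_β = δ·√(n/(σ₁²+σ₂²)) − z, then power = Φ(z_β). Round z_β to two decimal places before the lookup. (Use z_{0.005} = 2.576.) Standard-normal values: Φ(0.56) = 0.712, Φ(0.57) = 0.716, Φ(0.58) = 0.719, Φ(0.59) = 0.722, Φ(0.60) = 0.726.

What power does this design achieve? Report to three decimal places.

z_β = δ·√(n/(σ₁²+σ₂²)) − z_{α/2}
    = 0.4 · √(313/5.05) − 2.576
    = 0.4 · 7.87275 − 2.576
    = 3.1491 − 2.576 = 0.5731 → 0.57
Power = Φ(0.57) = 0.716.

Power ≈ 0.716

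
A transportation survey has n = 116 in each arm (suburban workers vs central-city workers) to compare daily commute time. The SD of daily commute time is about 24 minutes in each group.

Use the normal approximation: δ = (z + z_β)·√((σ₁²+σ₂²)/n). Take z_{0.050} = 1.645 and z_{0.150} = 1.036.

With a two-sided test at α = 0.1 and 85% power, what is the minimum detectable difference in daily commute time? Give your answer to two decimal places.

Minimum detectable difference ≈ 8.45 minutes

δ = (z_{α/2} + z_β) · √((σ₁²+σ₂²)/n)
  = (1.645 + 1.036) · √(1152/116)
  = 2.681 · √9.931
  = 2.681 · 3.1514
  = 8.4488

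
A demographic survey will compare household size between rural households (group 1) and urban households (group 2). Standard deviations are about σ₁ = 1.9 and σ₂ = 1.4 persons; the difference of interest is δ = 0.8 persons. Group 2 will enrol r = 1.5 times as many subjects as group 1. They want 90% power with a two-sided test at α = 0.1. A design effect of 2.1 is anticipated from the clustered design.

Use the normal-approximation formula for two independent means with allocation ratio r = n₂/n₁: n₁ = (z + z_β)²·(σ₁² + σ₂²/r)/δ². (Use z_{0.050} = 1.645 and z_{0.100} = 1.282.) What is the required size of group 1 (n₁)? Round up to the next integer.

n₁ = 139

n₁ = (z_{α/2} + z_β)² · (σ₁² + σ₂²/r) / δ²
   = (1.645 + 1.282)² · (1.9² + 1.4²/1.5) / 0.8²
   = 8.5673 · (3.61 + 1.3067) / 0.64
   = 8.5673 · 4.9167 / 0.64
   = 65.82
Design effect: 2.1 × 65.82 = 138.22.
Round up → n₁ = 139; n₂ = r·n₁ = 1.5 × 139 = 209.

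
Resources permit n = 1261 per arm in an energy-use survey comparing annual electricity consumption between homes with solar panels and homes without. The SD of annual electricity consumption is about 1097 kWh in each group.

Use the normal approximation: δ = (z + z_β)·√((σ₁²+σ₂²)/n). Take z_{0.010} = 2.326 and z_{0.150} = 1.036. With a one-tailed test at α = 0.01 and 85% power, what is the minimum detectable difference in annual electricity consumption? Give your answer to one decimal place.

δ = (z_α + z_β) · √((σ₁²+σ₂²)/n)
  = (2.326 + 1.036) · √(2406818/1261)
  = 3.362 · √1908.7
  = 3.362 · 43.6882
  = 146.8797

Minimum detectable difference ≈ 146.9 kWh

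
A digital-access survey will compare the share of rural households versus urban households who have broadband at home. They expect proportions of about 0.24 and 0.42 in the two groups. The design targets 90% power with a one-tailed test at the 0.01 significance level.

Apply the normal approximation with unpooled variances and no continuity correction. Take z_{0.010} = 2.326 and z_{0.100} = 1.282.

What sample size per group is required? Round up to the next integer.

n = 172 per group

n = (z_α + z_β)² · [p₁(1−p₁) + p₂(1−p₂)] / (p₁ − p₂)²
  = (2.326 + 1.282)² · (0.24·0.76 + 0.42·0.58) / (-0.18)²
  = (3.608)² · (0.1824 + 0.2436) / 0.0324
  = 13.0177 · 0.4260 / 0.0324
  = 171.16
Round up → n = 172 per group.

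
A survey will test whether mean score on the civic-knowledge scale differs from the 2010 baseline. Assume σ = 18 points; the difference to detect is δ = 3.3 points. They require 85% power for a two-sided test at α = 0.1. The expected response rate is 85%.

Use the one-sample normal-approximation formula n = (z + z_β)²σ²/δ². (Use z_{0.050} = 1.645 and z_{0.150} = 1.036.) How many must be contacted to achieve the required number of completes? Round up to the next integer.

n = (z_{α/2} + z_β)² · σ² / δ²
  = (1.645 + 1.036)² · 18² / 3.3²
  = 7.1878 · 324 / 10.89
  = 213.85
Adjust for 85% response: 213.85 / 0.85 = 251.59.
Round up → n = 252.

n = 252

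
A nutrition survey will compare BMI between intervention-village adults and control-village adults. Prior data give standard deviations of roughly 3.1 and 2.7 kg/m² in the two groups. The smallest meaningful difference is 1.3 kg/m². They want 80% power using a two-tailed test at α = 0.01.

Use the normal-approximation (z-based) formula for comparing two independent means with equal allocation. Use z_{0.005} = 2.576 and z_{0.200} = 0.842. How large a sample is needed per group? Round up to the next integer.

n = (z_{α/2} + z_β)² · (σ₁² + σ₂²) / δ²
  = (2.576 + 0.842)² · (3.1² + 2.7² = 16.9) / 1.3²
  = 11.6827 · 16.9 / 1.69
  = 116.83
Round up → n = 117 per group.

n = 117 per group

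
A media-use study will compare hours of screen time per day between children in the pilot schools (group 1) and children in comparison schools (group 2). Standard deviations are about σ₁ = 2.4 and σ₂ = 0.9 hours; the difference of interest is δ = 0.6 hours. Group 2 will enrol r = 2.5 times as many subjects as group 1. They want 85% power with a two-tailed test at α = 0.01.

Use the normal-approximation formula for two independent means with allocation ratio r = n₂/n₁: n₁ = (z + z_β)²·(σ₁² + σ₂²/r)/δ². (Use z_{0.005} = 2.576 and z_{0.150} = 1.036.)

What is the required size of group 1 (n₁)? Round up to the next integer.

n₁ = (z_{α/2} + z_β)² · (σ₁² + σ₂²/r) / δ²
   = (2.576 + 1.036)² · (2.4² + 0.9²/2.5) / 0.6²
   = 13.0465 · (5.76 + 0.324) / 0.36
   = 13.0465 · 6.084 / 0.36
   = 220.49
Round up → n₁ = 221; n₂ = r·n₁ = 2.5 × 221 = 553.

n₁ = 221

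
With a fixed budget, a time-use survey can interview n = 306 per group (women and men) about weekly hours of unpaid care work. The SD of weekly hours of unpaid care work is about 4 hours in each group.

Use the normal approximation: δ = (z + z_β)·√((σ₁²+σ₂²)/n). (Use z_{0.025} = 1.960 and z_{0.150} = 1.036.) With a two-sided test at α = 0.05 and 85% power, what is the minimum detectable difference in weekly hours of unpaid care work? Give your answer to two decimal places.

Minimum detectable difference ≈ 0.97 hours

δ = (z_{α/2} + z_β) · √((σ₁²+σ₂²)/n)
  = (1.960 + 1.036) · √(32/306)
  = 2.996 · √0.10458
  = 2.996 · 0.3234
  = 0.9688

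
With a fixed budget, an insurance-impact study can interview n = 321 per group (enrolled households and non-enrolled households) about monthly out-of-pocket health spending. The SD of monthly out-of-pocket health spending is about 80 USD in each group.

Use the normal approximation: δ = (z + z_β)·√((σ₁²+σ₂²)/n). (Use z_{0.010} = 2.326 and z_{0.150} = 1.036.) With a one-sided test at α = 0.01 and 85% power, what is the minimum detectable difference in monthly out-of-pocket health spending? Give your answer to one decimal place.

δ = (z_α + z_β) · √((σ₁²+σ₂²)/n)
  = (2.326 + 1.036) · √(12800/321)
  = 3.362 · √39.8754
  = 3.362 · 6.3147
  = 21.2300

Minimum detectable difference ≈ 21.2 USD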